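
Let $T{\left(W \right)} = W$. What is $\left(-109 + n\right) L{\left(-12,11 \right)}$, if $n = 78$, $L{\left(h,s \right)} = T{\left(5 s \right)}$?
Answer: $-1705$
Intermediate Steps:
$L{\left(h,s \right)} = 5 s$
$\left(-109 + n\right) L{\left(-12,11 \right)} = \left(-109 + 78\right) 5 \cdot 11 = \left(-31\right) 55 = -1705$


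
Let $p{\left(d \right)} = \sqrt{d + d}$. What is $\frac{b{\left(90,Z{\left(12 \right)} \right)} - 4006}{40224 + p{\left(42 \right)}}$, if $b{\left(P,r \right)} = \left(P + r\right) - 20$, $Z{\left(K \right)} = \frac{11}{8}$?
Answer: $- \frac{13188863}{134830841} + \frac{31477 \sqrt{21}}{6471880368} \approx -0.097796$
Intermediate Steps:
$p{\left(d \right)} = \sqrt{2} \sqrt{d}$ ($p{\left(d \right)} = \sqrt{2 d} = \sqrt{2} \sqrt{d}$)
$Z{\left(K \right)} = \frac{11}{8}$ ($Z{\left(K \right)} = 11 \cdot \frac{1}{8} = \frac{11}{8}$)
$b{\left(P,r \right)} = -20 + P + r$
$\frac{b{\left(90,Z{\left(12 \right)} \right)} - 4006}{40224 + p{\left(42 \right)}} = \frac{\left(-20 + 90 + \frac{11}{8}\right) - 4006}{40224 + \sqrt{2} \sqrt{42}} = \frac{\frac{571}{8} - 4006}{40224 + 2 \sqrt{21}} = - \frac{31477}{8 \left(40224 + 2 \sqrt{21}\right)}$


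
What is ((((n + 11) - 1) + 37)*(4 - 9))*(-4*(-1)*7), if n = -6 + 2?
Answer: -6020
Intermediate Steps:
n = -4
((((n + 11) - 1) + 37)*(4 - 9))*(-4*(-1)*7) = ((((-4 + 11) - 1) + 37)*(4 - 9))*(-4*(-1)*7) = (((7 - 1) + 37)*(-5))*(4*7) = ((6 + 37)*(-5))*28 = (43*(-5))*28 = -215*28 = -6020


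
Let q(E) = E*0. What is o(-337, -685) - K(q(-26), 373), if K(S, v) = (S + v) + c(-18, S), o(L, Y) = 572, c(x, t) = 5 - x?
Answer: 176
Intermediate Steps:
q(E) = 0
K(S, v) = 23 + S + v (K(S, v) = (S + v) + (5 - 1*(-18)) = (S + v) + (5 + 18) = (S + v) + 23 = 23 + S + v)
o(-337, -685) - K(q(-26), 373) = 572 - (23 + 0 + 373) = 572 - 1*396 = 572 - 396 = 176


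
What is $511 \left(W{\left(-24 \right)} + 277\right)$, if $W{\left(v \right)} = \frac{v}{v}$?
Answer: $142058$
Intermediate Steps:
$W{\left(v \right)} = 1$
$511 \left(W{\left(-24 \right)} + 277\right) = 511 \left(1 + 277\right) = 511 \cdot 278 = 142058$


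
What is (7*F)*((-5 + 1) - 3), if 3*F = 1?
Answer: -49/3 ≈ -16.333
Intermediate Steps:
F = ⅓ (F = (⅓)*1 = ⅓ ≈ 0.33333)
(7*F)*((-5 + 1) - 3) = (7*(⅓))*((-5 + 1) - 3) = 7*(-4 - 3)/3 = (7/3)*(-7) = -49/3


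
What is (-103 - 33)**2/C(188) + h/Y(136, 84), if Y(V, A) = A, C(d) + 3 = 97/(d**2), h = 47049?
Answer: -16642854867/2966180 ≈ -5610.9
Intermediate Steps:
C(d) = -3 + 97/d**2 (C(d) = -3 + 97/(d**2) = -3 + 97/d**2)
(-103 - 33)**2/C(188) + h/Y(136, 84) = (-103 - 33)**2/(-3 + 97/188**2) + 47049/84 = (-136)**2/(-3 + 97*(1/35344)) + 47049*(1/84) = 18496/(-3 + 97/35344) + 15683/28 = 18496/(-105935/35344) + 15683/28 = 18496*(-35344/105935) + 15683/28 = -653722624/105935 + 15683/28 = -16642854867/2966180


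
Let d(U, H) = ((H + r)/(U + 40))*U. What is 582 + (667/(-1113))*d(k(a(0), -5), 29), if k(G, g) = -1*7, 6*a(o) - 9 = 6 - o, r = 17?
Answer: 3084436/5247 ≈ 587.85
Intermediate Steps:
a(o) = 5/2 - o/6 (a(o) = 3/2 + (6 - o)/6 = 3/2 + (1 - o/6) = 5/2 - o/6)
k(G, g) = -7
d(U, H) = U*(17 + H)/(40 + U) (d(U, H) = ((H + 17)/(U + 40))*U = ((17 + H)/(40 + U))*U = U*(17 + H)/(40 + U))
582 + (667/(-1113))*d(k(a(0), -5), 29) = 582 + (667/(-1113))*(-7*(17 + 29)/(40 - 7)) = 582 + (667*(-1/1113))*(-7*46/33) = 582 - (-667)*46/(159*33) = 582 - 667/1113*(-322/33) = 582 + 30682/5247 = 3084436/5247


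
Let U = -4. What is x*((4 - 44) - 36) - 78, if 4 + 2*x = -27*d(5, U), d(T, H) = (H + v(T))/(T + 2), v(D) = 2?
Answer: -1534/7 ≈ -219.14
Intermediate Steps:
d(T, H) = (2 + H)/(2 + T) (d(T, H) = (H + 2)/(T + 2) = (2 + H)/(2 + T))
x = 13/7 (x = -2 + (-27*(2 - 4)/(2 + 5))/2 = -2 + (-27*(-2)/7)/2 = -2 + (-27*(-2/7))/2 = -2 + (1/2)*(54/7) = -2 + 27/7 = 13/7 ≈ 1.8571)
x*((4 - 44) - 36) - 78 = 13*((4 - 44) - 36)/7 - 78 = 13*(-40 - 36)/7 - 78 = (13/7)*(-76) - 78 = -988/7 - 78 = -1534/7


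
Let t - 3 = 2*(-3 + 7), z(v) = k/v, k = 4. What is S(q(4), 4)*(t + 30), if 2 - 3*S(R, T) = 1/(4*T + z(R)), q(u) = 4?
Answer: 451/17 ≈ 26.529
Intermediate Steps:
z(v) = 4/v
S(R, T) = ⅔ - 1/(3*(4*T + 4/R))
t = 11 (t = 3 + 2*(-3 + 7) = 3 + 2*4 = 3 + 8 = 11)
S(q(4), 4)*(t + 30) = ((8 + 4*(-1 + 8*4))/(12*(1 + 4*4)))*(11 + 30) = ((8 + 4*(-1 + 32))/(12*(1 + 16)))*41 = ((1/12)*(8 + 4*31)/17)*41 = ((1/12)*(1/17)*(8 + 124))*41 = ((1/12)*(1/17)*132)*41 = (11/17)*41 = 451/17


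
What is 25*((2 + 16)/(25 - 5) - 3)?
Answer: -105/2 ≈ -52.500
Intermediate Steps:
25*((2 + 16)/(25 - 5) - 3) = 25*(18/20 - 3) = 25*(18*(1/20) - 3) = 25*(9/10 - 3) = 25*(-21/10) = -105/2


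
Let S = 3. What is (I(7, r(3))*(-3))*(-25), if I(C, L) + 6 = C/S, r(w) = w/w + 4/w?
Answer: -275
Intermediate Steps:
r(w) = 1 + 4/w
I(C, L) = -6 + C/3
(I(7, r(3))*(-3))*(-25) = ((-6 + (1/3)*7)*(-3))*(-25) = ((-6 + 7/3)*(-3))*(-25) = -11/3*(-3)*(-25) = 11*(-25) = -275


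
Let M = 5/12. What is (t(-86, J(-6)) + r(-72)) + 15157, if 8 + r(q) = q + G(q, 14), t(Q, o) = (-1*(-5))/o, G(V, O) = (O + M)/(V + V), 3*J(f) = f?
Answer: 26048563/1728 ≈ 15074.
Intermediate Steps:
J(f) = f/3
M = 5/12 (M = 5*(1/12) = 5/12 ≈ 0.41667)
G(V, O) = (5/12 + O)/(2*V) (G(V, O) = (O + 5/12)/(V + V) = (5/12 + O)/((2*V)) = (5/12 + O)*(1/(2*V)) = (5/12 + O)/(2*V))
t(Q, o) = 5/o
r(q) = -8 + q + 173/(24*q) (r(q) = -8 + (q + (5 + 12*14)/(24*q)) = -8 + (q + (5 + 168)/(24*q)) = -8 + (q + (1/24)*173/q) = -8 + (q + 173/(24*q)) = -8 + q + 173/(24*q))
(t(-86, J(-6)) + r(-72)) + 15157 = (5/(((⅓)*(-6))) + (-8 - 72 + (173/24)/(-72))) + 15157 = (5/(-2) + (-8 - 72 + (173/24)*(-1/72))) + 15157 = (5*(-½) + (-8 - 72 - 173/1728)) + 15157 = (-5/2 - 138413/1728) + 15157 = -142733/1728 + 15157 = 26048563/1728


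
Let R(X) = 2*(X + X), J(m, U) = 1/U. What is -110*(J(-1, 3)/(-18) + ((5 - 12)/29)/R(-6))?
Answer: 2915/3132 ≈ 0.93072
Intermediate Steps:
R(X) = 4*X (R(X) = 2*(2*X) = 4*X)
-110*(J(-1, 3)/(-18) + ((5 - 12)/29)/R(-6)) = -110*(1/(3*(-18)) + ((5 - 12)/29)/((4*(-6)))) = -110*((⅓)*(-1/18) - 7*1/29/(-24)) = -110*(-1/54 - 7/29*(-1/24)) = -110*(-1/54 + 7/696) = -110*(-53/6264) = 2915/3132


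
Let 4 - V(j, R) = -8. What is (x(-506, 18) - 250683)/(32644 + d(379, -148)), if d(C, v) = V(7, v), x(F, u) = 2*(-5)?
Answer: -250693/32656 ≈ -7.6768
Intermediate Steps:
x(F, u) = -10
V(j, R) = 12 (V(j, R) = 4 - 1*(-8) = 4 + 8 = 12)
d(C, v) = 12
(x(-506, 18) - 250683)/(32644 + d(379, -148)) = (-10 - 250683)/(32644 + 12) = -250693/32656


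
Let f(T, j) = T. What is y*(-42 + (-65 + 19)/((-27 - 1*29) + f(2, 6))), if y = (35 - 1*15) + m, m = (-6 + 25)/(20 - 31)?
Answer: -6767/9 ≈ -751.89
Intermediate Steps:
m = -19/11 (m = 19/(-11) = 19*(-1/11) = -19/11 ≈ -1.7273)
y = 201/11 (y = (35 - 1*15) - 19/11 = (35 - 15) - 19/11 = 20 - 19/11 = 201/11 ≈ 18.273)
y*(-42 + (-65 + 19)/((-27 - 1*29) + f(2, 6))) = 201*(-42 + (-65 + 19)/((-27 - 1*29) + 2))/11 = 201*(-42 - 46/((-27 - 29) + 2))/11 = 201*(-42 - 46/(-56 + 2))/11 = 201*(-42 - 46/(-54))/11 = 201*(-42 - 46*(-1/54))/11 = 201*(-42 + 23/27)/11 = (201/11)*(-1111/27) = -6767/9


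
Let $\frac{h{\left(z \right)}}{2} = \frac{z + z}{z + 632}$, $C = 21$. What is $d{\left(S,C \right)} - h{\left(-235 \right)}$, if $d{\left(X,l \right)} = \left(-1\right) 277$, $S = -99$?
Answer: $- \frac{109029}{397} \approx -274.63$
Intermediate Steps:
$d{\left(X,l \right)} = -277$
$h{\left(z \right)} = \frac{4 z}{632 + z}$ ($h{\left(z \right)} = 2 \frac{z + z}{z + 632} = 2 \frac{2 z}{632 + z} = \frac{4 z}{632 + z}$)
$d{\left(S,C \right)} - h{\left(-235 \right)} = -277 - 4 \left(-235\right) \frac{1}{632 - 235} = -277 - 4 \left(-235\right) \frac{1}{397} = -277 - - \frac{940}{397} = -277 + \frac{940}{397} = - \frac{109029}{397}$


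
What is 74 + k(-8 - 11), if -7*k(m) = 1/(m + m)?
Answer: 19685/266 ≈ 74.004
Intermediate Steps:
k(m) = -1/(14*m) (k(m) = -1/(7*(m + m)) = -1/(2*m)/7 = -1/(14*m))
74 + k(-8 - 11) = 74 - 1/(14*(-8 - 11)) = 74 - 1/14/(-19) = 74 - 1/14*(-1/19) = 74 + 1/266 = 19685/266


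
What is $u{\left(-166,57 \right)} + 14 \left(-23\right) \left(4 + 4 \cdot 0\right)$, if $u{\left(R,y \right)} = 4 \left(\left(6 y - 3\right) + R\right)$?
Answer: $-596$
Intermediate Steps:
$u{\left(R,y \right)} = -12 + 4 R + 24 y$ ($u{\left(R,y \right)} = 4 \left(\left(-3 + 6 y\right) + R\right) = 4 \left(-3 + R + 6 y\right) = -12 + 4 R + 24 y$)
$u{\left(-166,57 \right)} + 14 \left(-23\right) \left(4 + 4 \cdot 0\right) = \left(-12 + 4 \left(-166\right) + 24 \cdot 57\right) + 14 \left(-23\right) \left(4 + 4 \cdot 0\right) = \left(-12 - 664 + 1368\right) - 322 \left(4 + 0\right) = 692 - 1288 = -596$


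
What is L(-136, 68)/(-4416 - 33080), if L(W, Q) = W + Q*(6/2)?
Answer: -17/9374 ≈ -0.0018135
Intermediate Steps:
L(W, Q) = W + 3*Q (L(W, Q) = W + Q*(6*(½)) = W + Q*3 = W + 3*Q)
L(-136, 68)/(-4416 - 33080) = (-136 + 3*68)/(-4416 - 33080) = (-136 + 204)/(-37496) = 68*(-1/37496) = -17/9374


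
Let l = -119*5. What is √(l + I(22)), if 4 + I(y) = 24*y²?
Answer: √11017 ≈ 104.96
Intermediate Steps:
l = -595
I(y) = -4 + 24*y²
√(l + I(22)) = √(-595 + (-4 + 24*22²)) = √(-595 + (-4 + 24*484)) = √(-595 + (-4 + 11616)) = √(-595 + 11612) = √11017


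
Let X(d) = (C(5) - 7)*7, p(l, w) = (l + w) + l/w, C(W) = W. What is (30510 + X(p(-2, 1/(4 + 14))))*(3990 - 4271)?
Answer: -8569376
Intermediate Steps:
p(l, w) = l + w + l/w
X(d) = -14 (X(d) = (5 - 7)*7 = -2*7 = -14)
(30510 + X(p(-2, 1/(4 + 14))))*(3990 - 4271) = (30510 - 14)*(3990 - 4271) = 30496*(-281) = -8569376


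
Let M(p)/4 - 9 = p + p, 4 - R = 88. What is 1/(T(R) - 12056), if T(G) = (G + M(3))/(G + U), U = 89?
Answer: -5/60304 ≈ -8.2913e-5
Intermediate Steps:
R = -84 (R = 4 - 1*88 = 4 - 88 = -84)
M(p) = 36 + 8*p (M(p) = 36 + 4*(p + p) = 36 + 4*(2*p) = 36 + 8*p)
T(G) = (60 + G)/(89 + G) (T(G) = (G + (36 + 8*3))/(G + 89) = (G + (36 + 24))/(89 + G) = (G + 60)/(89 + G) = (60 + G)/(89 + G))
1/(T(R) - 12056) = 1/((60 - 84)/(89 - 84) - 12056) = 1/(-24/5 - 12056) = 1/(-60304/5) = -5/60304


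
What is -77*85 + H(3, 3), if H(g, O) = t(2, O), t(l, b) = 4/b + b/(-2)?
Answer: -39271/6 ≈ -6545.2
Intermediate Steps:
t(l, b) = 4/b - b/2 (t(l, b) = 4/b + b*(-½) = 4/b - b/2)
H(g, O) = 4/O - O/2
-77*85 + H(3, 3) = -77*85 + (4/3 - ½*3) = -6545 + (4*(⅓) - 3/2) = -6545 + (4/3 - 3/2) = -6545 - ⅙ = -39271/6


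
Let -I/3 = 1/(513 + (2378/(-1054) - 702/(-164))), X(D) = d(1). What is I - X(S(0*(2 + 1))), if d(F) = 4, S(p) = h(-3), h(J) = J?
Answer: -89154686/22256261 ≈ -4.0058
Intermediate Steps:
S(p) = -3
X(D) = 4
I = -129642/22256261 (I = -3/(513 + (2378/(-1054) - 702/(-164))) = -3/(513 + (2378*(-1/1054) - 702*(-1/164))) = -3/(513 + (-1189/527 + 351/82)) = -3/(513 + 87479/43214) = -3/22256261/43214 = -3*43214/22256261 = -129642/22256261 ≈ -0.0058250)
I - X(S(0*(2 + 1))) = -129642/22256261 - 1*4 = -129642/22256261 - 4 = -89154686/22256261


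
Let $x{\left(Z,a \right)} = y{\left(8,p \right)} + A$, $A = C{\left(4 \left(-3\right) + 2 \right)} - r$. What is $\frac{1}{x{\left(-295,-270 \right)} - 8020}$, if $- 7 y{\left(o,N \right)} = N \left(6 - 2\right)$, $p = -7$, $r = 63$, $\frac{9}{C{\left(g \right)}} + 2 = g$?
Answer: $- \frac{4}{32319} \approx -0.00012377$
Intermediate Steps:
$C{\left(g \right)} = \frac{9}{-2 + g}$
$y{\left(o,N \right)} = - \frac{4 N}{7}$ ($y{\left(o,N \right)} = - \frac{N \left(6 - 2\right)}{7} = - \frac{N 4}{7} = - \frac{4 N}{7}$)
$A = - \frac{255}{4}$ ($A = \frac{9}{-2 + \left(4 \left(-3\right) + 2\right)} - 63 = \frac{9}{-2 + \left(-12 + 2\right)} - 63 = \frac{9}{-2 - 10} - 63 = \frac{9}{-12} - 63 = 9 \left(- \frac{1}{12}\right) - 63 = - \frac{3}{4} - 63 = - \frac{255}{4} \approx -63.75$)
$x{\left(Z,a \right)} = - \frac{239}{4}$ ($x{\left(Z,a \right)} = \left(- \frac{4}{7}\right) \left(-7\right) - \frac{255}{4} = 4 - \frac{255}{4} = - \frac{239}{4}$)
$\frac{1}{x{\left(-295,-270 \right)} - 8020} = \frac{1}{- \frac{239}{4} - 8020} = \frac{1}{- \frac{32319}{4}} = - \frac{4}{32319}$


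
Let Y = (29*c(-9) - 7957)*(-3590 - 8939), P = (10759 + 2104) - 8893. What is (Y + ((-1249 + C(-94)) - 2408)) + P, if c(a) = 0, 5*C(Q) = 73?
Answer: 498467903/5 ≈ 9.9694e+7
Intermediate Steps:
C(Q) = 73/5 (C(Q) = (⅕)*73 = 73/5)
P = 3970 (P = 12863 - 8893 = 3970)
Y = 99693253 (Y = (29*0 - 7957)*(-3590 - 8939) = (0 - 7957)*(-12529) = -7957*(-12529) = 99693253)
(Y + ((-1249 + C(-94)) - 2408)) + P = (99693253 + ((-1249 + 73/5) - 2408)) + 3970 = (99693253 + (-6172/5 - 2408)) + 3970 = (99693253 - 18212/5) + 3970 = 498448053/5 + 3970 = 498467903/5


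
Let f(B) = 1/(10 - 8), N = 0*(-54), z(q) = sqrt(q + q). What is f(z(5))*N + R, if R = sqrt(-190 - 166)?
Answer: 2*I*sqrt(89) ≈ 18.868*I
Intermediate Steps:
z(q) = sqrt(2)*sqrt(q) (z(q) = sqrt(2*q) = sqrt(2)*sqrt(q))
N = 0
f(B) = 1/2
R = 2*I*sqrt(89) (R = sqrt(-356) = 2*I*sqrt(89) ≈ 18.868*I)
f(z(5))*N + R = (1/2)*0 + 2*I*sqrt(89) = 0 + 2*I*sqrt(89) = 2*I*sqrt(89)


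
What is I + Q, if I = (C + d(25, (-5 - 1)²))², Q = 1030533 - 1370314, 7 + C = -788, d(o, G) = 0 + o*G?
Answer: -328756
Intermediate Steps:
d(o, G) = G*o (d(o, G) = 0 + G*o = G*o)
C = -795 (C = -7 - 788 = -795)
Q = -339781
I = 11025 (I = (-795 + (-5 - 1)²*25)² = (-795 + (-6)²*25)² = (-795 + 36*25)² = (-795 + 900)² = 105² = 11025)
I + Q = 11025 - 339781 = -328756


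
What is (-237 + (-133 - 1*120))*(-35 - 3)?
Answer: 18620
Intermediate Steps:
(-237 + (-133 - 1*120))*(-35 - 3) = (-237 + (-133 - 120))*(-38) = (-237 - 253)*(-38) = -490*(-38) = 18620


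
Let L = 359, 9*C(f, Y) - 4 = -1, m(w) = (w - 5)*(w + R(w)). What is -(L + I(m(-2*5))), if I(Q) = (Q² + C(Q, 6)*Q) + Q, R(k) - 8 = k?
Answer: -32999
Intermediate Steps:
R(k) = 8 + k
m(w) = (-5 + w)*(8 + 2*w) (m(w) = (w - 5)*(w + (8 + w)) = (-5 + w)*(8 + 2*w))
C(f, Y) = ⅓ (C(f, Y) = 4/9 + (⅑)*(-1) = 4/9 - ⅑ = ⅓)
I(Q) = Q² + 4*Q/3 (I(Q) = (Q² + Q/3) + Q = Q² + 4*Q/3)
-(L + I(m(-2*5))) = -(359 + (-40 - (-4)*5 + 2*(-2*5)²)*(4 + 3*(-40 - (-4)*5 + 2*(-2*5)²))/3) = -(359 + (-40 - 2*(-10) + 2*(-10)²)*(4 + 3*(-40 - 2*(-10) + 2*(-10)²))/3) = -(359 + (-40 + 20 + 2*100)*(4 + 3*(-40 + 20 + 2*100))/3) = -(359 + (-40 + 20 + 200)*(4 + 3*(-40 + 20 + 200))/3) = -(359 + (⅓)*180*(4 + 3*180)) = -(359 + (⅓)*180*(4 + 540)) = -(359 + (⅓)*180*544) = -(359 + 32640) = -1*32999 = -32999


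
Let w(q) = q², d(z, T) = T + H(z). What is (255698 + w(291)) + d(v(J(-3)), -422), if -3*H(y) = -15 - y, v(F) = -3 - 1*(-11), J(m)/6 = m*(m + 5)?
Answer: 1019894/3 ≈ 3.3996e+5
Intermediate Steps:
J(m) = 6*m*(5 + m) (J(m) = 6*(m*(m + 5)) = 6*(m*(5 + m)) = 6*m*(5 + m))
v(F) = 8 (v(F) = -3 + 11 = 8)
H(y) = 5 + y/3 (H(y) = -(-15 - y)/3 = 5 + y/3)
d(z, T) = 5 + T + z/3 (d(z, T) = T + (5 + z/3) = 5 + T + z/3)
(255698 + w(291)) + d(v(J(-3)), -422) = (255698 + 291²) + (5 - 422 + (⅓)*8) = (255698 + 84681) + (5 - 422 + 8/3) = 340379 - 1243/3 = 1019894/3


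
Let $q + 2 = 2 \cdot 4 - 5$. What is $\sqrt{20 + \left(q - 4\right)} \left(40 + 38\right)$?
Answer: $78 \sqrt{17} \approx 321.6$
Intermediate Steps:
$q = 1$ ($q = -2 + \left(2 \cdot 4 - 5\right) = -2 + \left(8 - 5\right) = -2 + 3 = 1$)
$\sqrt{20 + \left(q - 4\right)} \left(40 + 38\right) = \sqrt{20 + \left(1 - 4\right)} \left(40 + 38\right) = \sqrt{20 + \left(1 - 4\right)} 78 = \sqrt{20 - 3} \cdot 78 = \sqrt{17} \cdot 78 = 78 \sqrt{17}$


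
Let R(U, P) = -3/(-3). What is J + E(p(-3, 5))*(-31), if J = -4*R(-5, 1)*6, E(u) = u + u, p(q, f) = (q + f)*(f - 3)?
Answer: -272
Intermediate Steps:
p(q, f) = (-3 + f)*(f + q) (p(q, f) = (f + q)*(-3 + f) = (-3 + f)*(f + q))
R(U, P) = 1 (R(U, P) = -3*(-1/3) = 1)
E(u) = 2*u
J = -24 (J = -4*1*6 = -4*6 = -24)
J + E(p(-3, 5))*(-31) = -24 + (2*(5**2 - 3*5 - 3*(-3) + 5*(-3)))*(-31) = -24 + (2*(25 - 15 + 9 - 15))*(-31) = -24 + (2*4)*(-31) = -24 + 8*(-31) = -24 - 248 = -272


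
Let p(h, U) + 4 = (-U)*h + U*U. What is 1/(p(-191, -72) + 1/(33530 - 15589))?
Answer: -17941/153790251 ≈ -0.00011666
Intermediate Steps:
p(h, U) = -4 + U² - U*h (p(h, U) = -4 + ((-U)*h + U*U) = -4 + (-U*h + U²) = -4 + (U² - U*h) = -4 + U² - U*h)
1/(p(-191, -72) + 1/(33530 - 15589)) = 1/((-4 + (-72)² - 1*(-72)*(-191)) + 1/(33530 - 15589)) = 1/((-4 + 5184 - 13752) + 1/17941) = 1/(-8572 + 1/17941) = 1/(-153790251/17941) = -17941/153790251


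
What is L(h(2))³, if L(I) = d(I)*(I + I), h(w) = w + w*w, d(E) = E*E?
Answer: 80621568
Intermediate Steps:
d(E) = E²
h(w) = w + w²
L(I) = 2*I³ (L(I) = I²*(I + I) = I²*(2*I) = 2*I³)
L(h(2))³ = (2*(2*(1 + 2))³)³ = (2*(2*3)³)³ = (2*6³)³ = (2*216)³ = 432³ = 80621568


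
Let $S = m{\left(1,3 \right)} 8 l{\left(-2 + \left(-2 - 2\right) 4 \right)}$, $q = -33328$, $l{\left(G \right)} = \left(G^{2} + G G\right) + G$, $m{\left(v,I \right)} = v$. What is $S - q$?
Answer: $38368$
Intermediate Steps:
$l{\left(G \right)} = G + 2 G^{2}$ ($l{\left(G \right)} = \left(G^{2} + G^{2}\right) + G = 2 G^{2} + G = G + 2 G^{2}$)
$S = 5040$ ($S = 1 \cdot 8 \left(-2 + \left(-2 - 2\right) 4\right) \left(1 + 2 \left(-2 + \left(-2 - 2\right) 4\right)\right) = 8 \left(-2 + \left(-2 - 2\right) 4\right) \left(1 + 2 \left(-2 + \left(-2 - 2\right) 4\right)\right) = 8 \left(-2 - 16\right) \left(1 + 2 \left(-2 - 16\right)\right) = 8 \left(- 18 \left(1 + 2 \left(-18\right)\right)\right) = 8 \left(- 18 \left(1 - 36\right)\right) = 8 \left(\left(-18\right) \left(-35\right)\right) = 8 \cdot 630 = 5040$)
$S - q = 5040 - -33328 = 5040 + 33328 = 38368$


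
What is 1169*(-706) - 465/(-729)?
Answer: -200551147/243 ≈ -8.2531e+5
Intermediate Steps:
1169*(-706) - 465/(-729) = -825314 - 465*(-1/729) = -825314 + 155/243 = -200551147/243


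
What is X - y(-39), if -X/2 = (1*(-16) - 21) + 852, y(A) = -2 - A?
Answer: -1667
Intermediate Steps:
X = -1630 (X = -2*((1*(-16) - 21) + 852) = -2*((-16 - 21) + 852) = -2*(-37 + 852) = -2*815 = -1630)
X - y(-39) = -1630 - (-2 - 1*(-39)) = -1630 - (-2 + 39) = -1630 - 1*37 = -1630 - 37 = -1667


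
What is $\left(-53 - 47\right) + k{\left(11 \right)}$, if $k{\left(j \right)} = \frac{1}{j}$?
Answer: $- \frac{1099}{11} \approx -99.909$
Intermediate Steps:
$\left(-53 - 47\right) + k{\left(11 \right)} = \left(-53 - 47\right) + \frac{1}{11} = -100 + \frac{1}{11} = - \frac{1099}{11}$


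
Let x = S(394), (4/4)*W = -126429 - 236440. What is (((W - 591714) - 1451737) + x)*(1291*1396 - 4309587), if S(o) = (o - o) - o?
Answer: 6034476754614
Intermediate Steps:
W = -362869 (W = -126429 - 236440 = -362869)
S(o) = -o (S(o) = 0 - o = -o)
x = -394 (x = -1*394 = -394)
(((W - 591714) - 1451737) + x)*(1291*1396 - 4309587) = (((-362869 - 591714) - 1451737) - 394)*(1291*1396 - 4309587) = ((-954583 - 1451737) - 394)*(1802236 - 4309587) = (-2406320 - 394)*(-2507351) = -2406714*(-2507351) = 6034476754614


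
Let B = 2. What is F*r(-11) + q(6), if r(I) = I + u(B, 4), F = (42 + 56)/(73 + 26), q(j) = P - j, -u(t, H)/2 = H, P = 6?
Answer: -1862/99 ≈ -18.808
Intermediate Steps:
u(t, H) = -2*H
q(j) = 6 - j
F = 98/99 ≈ 0.98990
r(I) = -8 + I (r(I) = I - 2*4 = I - 8 = -8 + I)
F*r(-11) + q(6) = 98*(-8 - 11)/99 + (6 - 1*6) = (98/99)*(-19) + (6 - 6) = -1862/99 + 0 = -1862/99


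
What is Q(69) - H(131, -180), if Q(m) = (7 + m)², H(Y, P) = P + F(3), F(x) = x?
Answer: 5953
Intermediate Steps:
H(Y, P) = 3 + P (H(Y, P) = P + 3 = 3 + P)
Q(69) - H(131, -180) = (7 + 69)² - (3 - 180) = 76² - 1*(-177) = 5776 + 177 = 5953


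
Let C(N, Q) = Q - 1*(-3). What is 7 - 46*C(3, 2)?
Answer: -223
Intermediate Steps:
C(N, Q) = 3 + Q (C(N, Q) = Q + 3 = 3 + Q)
7 - 46*C(3, 2) = 7 - 46*(3 + 2) = 7 - 46*5 = 7 - 230 = -223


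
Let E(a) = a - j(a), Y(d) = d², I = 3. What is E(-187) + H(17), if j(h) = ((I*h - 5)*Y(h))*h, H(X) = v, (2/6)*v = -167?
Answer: -3701189586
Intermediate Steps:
v = -501 (v = 3*(-167) = -501)
H(X) = -501
j(h) = h³*(-5 + 3*h) (j(h) = ((3*h - 5)*h²)*h = ((-5 + 3*h)*h²)*h = (h²*(-5 + 3*h))*h = h³*(-5 + 3*h))
E(a) = a - a³*(-5 + 3*a)
E(-187) + H(17) = -187*(1 + (-187)²*(5 - 3*(-187))) - 501 = -187*(1 + 34969*(5 + 561)) - 501 = -187*(1 + 34969*566) - 501 = -187*(1 + 19792454) - 501 = -187*19792455 - 501 = -3701189085 - 501 = -3701189586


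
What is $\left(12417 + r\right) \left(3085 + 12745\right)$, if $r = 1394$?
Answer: $218628130$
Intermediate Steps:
$\left(12417 + r\right) \left(3085 + 12745\right) = \left(12417 + 1394\right) \left(3085 + 12745\right) = 13811 \cdot 15830 = 218628130$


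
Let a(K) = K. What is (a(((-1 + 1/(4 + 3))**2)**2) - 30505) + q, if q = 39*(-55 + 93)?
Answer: -69682927/2401 ≈ -29022.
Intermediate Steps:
q = 1482 (q = 39*38 = 1482)
(a(((-1 + 1/(4 + 3))**2)**2) - 30505) + q = (((-1 + 1/(4 + 3))**2)**2 - 30505) + 1482 = (((-1 + 1/7)**2)**2 - 30505) + 1482 = (((-6/7)**2)**2 - 30505) + 1482 = ((36/49)**2 - 30505) + 1482 = (1296/2401 - 30505) + 1482 = -73241209/2401 + 1482 = -69682927/2401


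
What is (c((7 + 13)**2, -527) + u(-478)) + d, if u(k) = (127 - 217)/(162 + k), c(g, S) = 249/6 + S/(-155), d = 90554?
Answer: 35786678/395 ≈ 90599.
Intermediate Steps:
c(g, S) = 83/2 - S/155 (c(g, S) = 249*(1/6) + S*(-1/155) = 83/2 - S/155)
u(k) = -90/(162 + k)
(c((7 + 13)**2, -527) + u(-478)) + d = ((83/2 - 1/155*(-527)) - 90/(162 - 478)) + 90554 = ((83/2 + 17/5) - 90/(-316)) + 90554 = (449/10 - 90*(-1/316)) + 90554 = (449/10 + 45/158) + 90554 = 17848/395 + 90554 = 35786678/395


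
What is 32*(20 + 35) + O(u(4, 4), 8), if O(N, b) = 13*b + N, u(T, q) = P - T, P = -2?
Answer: 1858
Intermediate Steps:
u(T, q) = -2 - T
O(N, b) = N + 13*b
32*(20 + 35) + O(u(4, 4), 8) = 32*(20 + 35) + ((-2 - 1*4) + 13*8) = 32*55 + ((-2 - 4) + 104) = 1760 + (-6 + 104) = 1760 + 98 = 1858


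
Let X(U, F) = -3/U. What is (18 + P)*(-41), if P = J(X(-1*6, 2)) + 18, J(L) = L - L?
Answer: -1476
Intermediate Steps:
J(L) = 0
P = 18 (P = 0 + 18 = 18)
(18 + P)*(-41) = (18 + 18)*(-41) = 36*(-41) = -1476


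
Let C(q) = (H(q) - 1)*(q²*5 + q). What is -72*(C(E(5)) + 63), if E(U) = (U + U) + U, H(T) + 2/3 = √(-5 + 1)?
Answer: 132264 - 164160*I ≈ 1.3226e+5 - 1.6416e+5*I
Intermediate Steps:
H(T) = -⅔ + 2*I (H(T) = -⅔ + √(-5 + 1) = -⅔ + √(-4) = -⅔ + 2*I)
E(U) = 3*U (E(U) = 2*U + U = 3*U)
C(q) = (-5/3 + 2*I)*(q + 5*q²) (C(q) = ((-⅔ + 2*I) - 1)*(q²*5 + q) = (-5/3 + 2*I)*(5*q² + q) = (-5/3 + 2*I)*(q + 5*q²))
-72*(C(E(5)) + 63) = -72*((3*5)*(1 + 5*(3*5))*(-5 + 6*I)/3 + 63) = -72*((⅓)*15*(1 + 5*15)*(-5 + 6*I) + 63) = -72*((⅓)*15*(1 + 75)*(-5 + 6*I) + 63) = -72*((⅓)*15*76*(-5 + 6*I) + 63) = -72*((-1900 + 2280*I) + 63) = -72*(-1837 + 2280*I) = 132264 - 164160*I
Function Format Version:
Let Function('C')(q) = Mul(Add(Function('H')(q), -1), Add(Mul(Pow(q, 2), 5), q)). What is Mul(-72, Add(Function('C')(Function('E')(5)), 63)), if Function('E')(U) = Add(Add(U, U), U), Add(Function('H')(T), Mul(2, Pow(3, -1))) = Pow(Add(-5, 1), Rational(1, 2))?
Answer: Add(132264, Mul(-164160, I)) ≈ Add(1.3226e+5, Mul(-1.6416e+5, I))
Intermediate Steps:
Function('H')(T) = Add(Rational(-2, 3), Mul(2, I)) (Function('H')(T) = Add(Rational(-2, 3), Pow(Add(-5, 1), Rational(1, 2))) = Add(Rational(-2, 3), Pow(-4, Rational(1, 2))) = Add(Rational(-2, 3), Mul(2, I)))
Function('E')(U) = Mul(3, U) (Function('E')(U) = Add(Mul(2, U), U) = Mul(3, U))
Function('C')(q) = Mul(Add(Rational(-5, 3), Mul(2, I)), Add(q, Mul(5, Pow(q, 2)))) (Function('C')(q) = Mul(Add(Add(Rational(-2, 3), Mul(2, I)), -1), Add(Mul(Pow(q, 2), 5), q)) = Mul(Add(Rational(-5, 3), Mul(2, I)), Add(Mul(5, Pow(q, 2)), q)) = Mul(Add(Rational(-5, 3), Mul(2, I)), Add(q, Mul(5, Pow(q, 2)))))
Mul(-72, Add(Function('C')(Function('E')(5)), 63)) = Mul(-72, Add(Mul(Rational(1, 3), Mul(3, 5), Add(1, Mul(5, Mul(3, 5))), Add(-5, Mul(6, I))), 63)) = Mul(-72, Add(Mul(Rational(1, 3), 15, Add(1, Mul(5, 15)), Add(-5, Mul(6, I))), 63)) = Mul(-72, Add(Mul(Rational(1, 3), 15, Add(1, 75), Add(-5, Mul(6, I))), 63)) = Mul(-72, Add(Mul(Rational(1, 3), 15, 76, Add(-5, Mul(6, I))), 63)) = Mul(-72, Add(Add(-1900, Mul(2280, I)), 63)) = Mul(-72, Add(-1837, Mul(2280, I))) = Add(132264, Mul(-164160, I))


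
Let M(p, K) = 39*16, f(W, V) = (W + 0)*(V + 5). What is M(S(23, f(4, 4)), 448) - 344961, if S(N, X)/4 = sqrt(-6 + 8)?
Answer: -344337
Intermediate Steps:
f(W, V) = W*(5 + V)
S(N, X) = 4*sqrt(2) (S(N, X) = 4*sqrt(-6 + 8) = 4*sqrt(2))
M(p, K) = 624
M(S(23, f(4, 4)), 448) - 344961 = 624 - 344961 = -344337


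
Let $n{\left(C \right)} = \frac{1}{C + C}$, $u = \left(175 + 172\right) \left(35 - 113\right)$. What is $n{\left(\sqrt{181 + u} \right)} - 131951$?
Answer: $-131951 - \frac{i \sqrt{26885}}{53770} \approx -1.3195 \cdot 10^{5} - 0.0030494 i$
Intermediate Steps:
$u = -27066$ ($u = 347 \left(-78\right) = -27066$)
$n{\left(C \right)} = \frac{1}{2 C}$
$n{\left(\sqrt{181 + u} \right)} - 131951 = \frac{1}{2 \sqrt{181 - 27066}} - 131951 = \frac{1}{2 \sqrt{-26885}} - 131951 = \frac{1}{2 i \sqrt{26885}} - 131951 = \frac{\left(- \frac{1}{26885}\right) i \sqrt{26885}}{2} - 131951 = - \frac{i \sqrt{26885}}{53770} - 131951 = -131951 - \frac{i \sqrt{26885}}{53770}$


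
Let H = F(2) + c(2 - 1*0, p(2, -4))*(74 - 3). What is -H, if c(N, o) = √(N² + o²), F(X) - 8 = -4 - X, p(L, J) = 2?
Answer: -2 - 142*√2 ≈ -202.82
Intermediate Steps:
F(X) = 4 - X (F(X) = 8 + (-4 - X) = 4 - X)
H = 2 + 142*√2 (H = (4 - 1*2) + √((2 - 1*0)² + 2²)*(74 - 3) = (4 - 2) + √((2 + 0)² + 4)*71 = 2 + √(2² + 4)*71 = 2 + √(4 + 4)*71 = 2 + √8*71 = 2 + (2*√2)*71 = 2 + 142*√2 ≈ 202.82)
-H = -(2 + 142*√2) = -2 - 142*√2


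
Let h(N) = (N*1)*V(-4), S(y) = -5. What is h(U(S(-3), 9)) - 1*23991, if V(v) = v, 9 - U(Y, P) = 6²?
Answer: -23883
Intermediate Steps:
U(Y, P) = -27 (U(Y, P) = 9 - 1*6² = 9 - 1*36 = 9 - 36 = -27)
h(N) = -4*N (h(N) = (N*1)*(-4) = N*(-4) = -4*N)
h(U(S(-3), 9)) - 1*23991 = -4*(-27) - 1*23991 = 108 - 23991 = -23883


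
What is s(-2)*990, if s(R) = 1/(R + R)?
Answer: -495/2 ≈ -247.50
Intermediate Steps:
s(R) = 1/(2*R)
s(-2)*990 = ((½)/(-2))*990 = ((½)*(-½))*990 = -¼*990 = -495/2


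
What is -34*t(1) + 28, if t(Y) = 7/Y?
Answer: -210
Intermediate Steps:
-34*t(1) + 28 = -238/1 + 28 = -238 + 28 = -210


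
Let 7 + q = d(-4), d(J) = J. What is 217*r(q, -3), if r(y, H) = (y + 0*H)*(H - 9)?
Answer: 28644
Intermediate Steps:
q = -11 (q = -7 - 4 = -11)
r(y, H) = y*(-9 + H) (r(y, H) = (y + 0)*(-9 + H) = y*(-9 + H))
217*r(q, -3) = 217*(-11*(-9 - 3)) = 217*(-11*(-12)) = 217*132 = 28644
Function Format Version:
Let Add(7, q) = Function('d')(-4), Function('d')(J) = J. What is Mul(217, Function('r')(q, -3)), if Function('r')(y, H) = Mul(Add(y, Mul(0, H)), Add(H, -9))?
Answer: 28644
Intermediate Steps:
q = -11 (q = Add(-7, -4) = -11)
Function('r')(y, H) = Mul(y, Add(-9, H)) (Function('r')(y, H) = Mul(Add(y, 0), Add(-9, H)) = Mul(y, Add(-9, H)))
Mul(217, Function('r')(q, -3)) = Mul(217, Mul(-11, Add(-9, -3))) = Mul(217, Mul(-11, -12)) = Mul(217, 132) = 28644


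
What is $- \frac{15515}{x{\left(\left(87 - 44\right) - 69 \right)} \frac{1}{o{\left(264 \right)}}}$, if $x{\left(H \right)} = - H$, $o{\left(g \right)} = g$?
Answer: $- \frac{2047980}{13} \approx -1.5754 \cdot 10^{5}$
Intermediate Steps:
$- \frac{15515}{x{\left(\left(87 - 44\right) - 69 \right)} \frac{1}{o{\left(264 \right)}}} = - \frac{15515}{- (\left(87 - 44\right) - 69) \frac{1}{264}} = - \frac{15515}{- (43 - 69) \frac{1}{264}} = - \frac{15515}{\left(-1\right) \left(-26\right) \frac{1}{264}} = - \frac{15515}{26 \cdot \frac{1}{264}} = - \frac{15515}{\frac{13}{132}} = \left(-15515\right) \frac{132}{13} = - \frac{2047980}{13}$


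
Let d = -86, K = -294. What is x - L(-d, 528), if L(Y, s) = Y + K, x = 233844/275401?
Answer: 57517252/275401 ≈ 208.85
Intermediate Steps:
x = 233844/275401 (x = 233844*(1/275401) = 233844/275401 ≈ 0.84910)
L(Y, s) = -294 + Y (L(Y, s) = Y - 294 = -294 + Y)
x - L(-d, 528) = 233844/275401 - (-294 - 1*(-86)) = 233844/275401 - (-294 + 86) = 233844/275401 - 1*(-208) = 233844/275401 + 208 = 57517252/275401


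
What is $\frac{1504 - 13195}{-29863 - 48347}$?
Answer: $\frac{1299}{8690} \approx 0.14948$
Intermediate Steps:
$\frac{1504 - 13195}{-29863 - 48347} = - \frac{11691}{-78210} = \left(-11691\right) \left(- \frac{1}{78210}\right) = \frac{1299}{8690}$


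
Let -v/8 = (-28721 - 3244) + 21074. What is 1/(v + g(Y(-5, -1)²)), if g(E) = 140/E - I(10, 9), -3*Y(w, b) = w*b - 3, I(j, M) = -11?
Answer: 1/87454 ≈ 1.1435e-5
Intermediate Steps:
Y(w, b) = 1 - b*w/3 (Y(w, b) = -(w*b - 3)/3 = -(b*w - 3)/3 = -(-3 + b*w)/3 = 1 - b*w/3)
v = 87128 (v = -8*((-28721 - 3244) + 21074) = -8*(-31965 + 21074) = -8*(-10891) = 87128)
g(E) = 11 + 140/E (g(E) = 140/E - 1*(-11) = 140/E + 11 = 11 + 140/E)
1/(v + g(Y(-5, -1)²)) = 1/(87128 + (11 + 140/((1 - ⅓*(-1)*(-5))²))) = 1/(87128 + (11 + 140/((1 - 5/3)²))) = 1/(87128 + (11 + 140/((-⅔)²))) = 1/(87128 + (11 + 140/(4/9))) = 1/(87128 + (11 + 140*(9/4))) = 1/(87128 + (11 + 315)) = 1/(87128 + 326) = 1/87454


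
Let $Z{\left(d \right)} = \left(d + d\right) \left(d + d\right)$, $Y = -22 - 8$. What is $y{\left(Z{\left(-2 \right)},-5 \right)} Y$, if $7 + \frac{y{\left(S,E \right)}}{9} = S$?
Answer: $-2430$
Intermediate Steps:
$Y = -30$ ($Y = -22 - 8 = -30$)
$Z{\left(d \right)} = 4 d^{2}$ ($Z{\left(d \right)} = 2 d 2 d = 4 d^{2}$)
$y{\left(S,E \right)} = -63 + 9 S$
$y{\left(Z{\left(-2 \right)},-5 \right)} Y = \left(-63 + 9 \cdot 4 \left(-2\right)^{2}\right) \left(-30\right) = \left(-63 + 9 \cdot 4 \cdot 4\right) \left(-30\right) = \left(-63 + 9 \cdot 16\right) \left(-30\right) = \left(-63 + 144\right) \left(-30\right) = 81 \left(-30\right) = -2430$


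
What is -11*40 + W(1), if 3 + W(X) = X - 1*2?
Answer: -444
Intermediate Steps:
W(X) = -5 + X (W(X) = -3 + (X - 1*2) = -3 + (X - 2) = -3 + (-2 + X) = -5 + X)
-11*40 + W(1) = -11*40 + (-5 + 1) = -440 - 4 = -444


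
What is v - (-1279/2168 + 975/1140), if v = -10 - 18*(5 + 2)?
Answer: -5613041/41192 ≈ -136.27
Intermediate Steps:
v = -136 (v = -10 - 18*7 = -10 - 126 = -136)
v - (-1279/2168 + 975/1140) = -136 - (-1279/2168 + 975/1140) = -136 - (-1279*1/2168 + 975*(1/1140)) = -136 - (-1279/2168 + 65/76) = -136 - 1*10929/41192 = -136 - 10929/41192 = -5613041/41192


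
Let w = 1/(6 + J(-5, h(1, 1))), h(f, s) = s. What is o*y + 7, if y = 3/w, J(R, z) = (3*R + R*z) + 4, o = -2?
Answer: 67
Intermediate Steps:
J(R, z) = 4 + 3*R + R*z
w = -⅒ (w = 1/(6 + (4 + 3*(-5) - 5*1)) = 1/(6 + (4 - 15 - 5)) = 1/(6 - 16) = 1/(-10) = -⅒ ≈ -0.10000)
y = -30 (y = 3/(-⅒) = 3*(-10) = -30)
o*y + 7 = -2*(-30) + 7 = 60 + 7 = 67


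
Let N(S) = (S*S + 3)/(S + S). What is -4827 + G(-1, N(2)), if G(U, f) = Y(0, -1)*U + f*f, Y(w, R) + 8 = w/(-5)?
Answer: -77055/16 ≈ -4815.9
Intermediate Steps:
Y(w, R) = -8 - w/5 (Y(w, R) = -8 + w/(-5) = -8 + w*(-⅕) = -8 - w/5)
N(S) = (3 + S²)/(2*S) (N(S) = (S² + 3)/((2*S)) = (3 + S²)*(1/(2*S)) = (3 + S²)/(2*S))
G(U, f) = f² - 8*U (G(U, f) = (-8 - ⅕*0)*U + f*f = (-8 + 0)*U + f² = -8*U + f² = f² - 8*U)
-4827 + G(-1, N(2)) = -4827 + (((½)*(3 + 2²)/2)² - 8*(-1)) = -4827 + (((½)*(½)*(3 + 4))² + 8) = -4827 + (((½)*(½)*7)² + 8) = -4827 + ((7/4)² + 8) = -4827 + (49/16 + 8) = -4827 + 177/16 = -77055/16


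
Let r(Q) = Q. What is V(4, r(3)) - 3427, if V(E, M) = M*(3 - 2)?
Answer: -3424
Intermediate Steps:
V(E, M) = M (V(E, M) = M*1 = M)
V(4, r(3)) - 3427 = 3 - 3427 = -3424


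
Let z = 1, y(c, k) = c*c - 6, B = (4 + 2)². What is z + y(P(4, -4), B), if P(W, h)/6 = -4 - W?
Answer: 2299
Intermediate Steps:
P(W, h) = -24 - 6*W (P(W, h) = 6*(-4 - W) = -24 - 6*W)
B = 36 (B = 6² = 36)
y(c, k) = -6 + c² (y(c, k) = c² - 6 = -6 + c²)
z + y(P(4, -4), B) = 1 + (-6 + (-24 - 6*4)²) = 1 + (-6 + (-24 - 24)²) = 1 + (-6 + (-48)²) = 1 + (-6 + 2304) = 1 + 2298 = 2299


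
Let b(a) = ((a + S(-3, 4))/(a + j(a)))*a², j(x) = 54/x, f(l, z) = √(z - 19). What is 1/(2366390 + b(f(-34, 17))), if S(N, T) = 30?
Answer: 13*I/(3*(5*√2 + 10254357*I)) ≈ 4.2258e-7 + 2.914e-13*I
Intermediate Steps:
f(l, z) = √(-19 + z)
b(a) = a²*(30 + a)/(a + 54/a) (b(a) = ((a + 30)/(a + 54/a))*a² = ((30 + a)/(a + 54/a))*a² = a²*(30 + a)/(a + 54/a))
1/(2366390 + b(f(-34, 17))) = 1/(2366390 + (√(-19 + 17))³*(30 + √(-19 + 17))/(54 + (√(-19 + 17))²)) = 1/(2366390 + (√(-2))³*(30 + √(-2))/(54 + (√(-2))²)) = 1/(2366390 + (I*√2)³*(30 + I*√2)/(54 + (I*√2)²)) = 1/(2366390 + (-2*I*√2)*(30 + I*√2)/(54 - 2)) = 1/(2366390 - 2*I*√2*(30 + I*√2)/52) = 1/(2366390 - 2*I*√2*(1/52)*(30 + I*√2)) = 1/(2366390 - I*√2*(30 + I*√2)/26)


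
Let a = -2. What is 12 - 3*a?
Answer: 18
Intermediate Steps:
12 - 3*a = 12 - 3*(-2) = 12 + 6 = 18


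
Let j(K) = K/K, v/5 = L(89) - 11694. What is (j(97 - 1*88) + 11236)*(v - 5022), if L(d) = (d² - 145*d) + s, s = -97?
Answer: -998935589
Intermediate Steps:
L(d) = -97 + d² - 145*d (L(d) = (d² - 145*d) - 97 = -97 + d² - 145*d)
v = -83875 (v = 5*((-97 + 89² - 145*89) - 11694) = 5*((-97 + 7921 - 12905) - 11694) = 5*(-5081 - 11694) = 5*(-16775) = -83875)
j(K) = 1
(j(97 - 1*88) + 11236)*(v - 5022) = (1 + 11236)*(-83875 - 5022) = 11237*(-88897) = -998935589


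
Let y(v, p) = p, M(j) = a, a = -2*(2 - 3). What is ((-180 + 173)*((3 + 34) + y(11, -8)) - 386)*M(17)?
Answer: -1178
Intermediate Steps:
a = 2 (a = -2*(-1) = 2)
M(j) = 2
((-180 + 173)*((3 + 34) + y(11, -8)) - 386)*M(17) = ((-180 + 173)*((3 + 34) - 8) - 386)*2 = (-7*(37 - 8) - 386)*2 = (-7*29 - 386)*2 = (-203 - 386)*2 = -589*2 = -1178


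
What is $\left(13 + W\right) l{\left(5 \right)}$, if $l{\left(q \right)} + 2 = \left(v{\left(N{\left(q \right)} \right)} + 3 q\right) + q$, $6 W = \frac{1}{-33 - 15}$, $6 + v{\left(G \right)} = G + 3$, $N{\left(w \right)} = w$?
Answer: $\frac{18715}{72} \approx 259.93$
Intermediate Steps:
$v{\left(G \right)} = -3 + G$ ($v{\left(G \right)} = -6 + \left(G + 3\right) = -6 + \left(3 + G\right) = -3 + G$)
$W = - \frac{1}{288}$ ($W = \frac{1}{6 \left(-33 - 15\right)} = \frac{1}{6 \left(-48\right)} = \frac{1}{6} \left(- \frac{1}{48}\right) = - \frac{1}{288} \approx -0.0034722$)
$l{\left(q \right)} = -5 + 5 q$ ($l{\left(q \right)} = -2 + \left(\left(\left(-3 + q\right) + 3 q\right) + q\right) = -2 + \left(\left(-3 + 4 q\right) + q\right) = -2 + \left(-3 + 5 q\right) = -5 + 5 q$)
$\left(13 + W\right) l{\left(5 \right)} = \left(13 - \frac{1}{288}\right) \left(-5 + 5 \cdot 5\right) = \frac{3743 \left(-5 + 25\right)}{288} = \frac{3743}{288} \cdot 20 = \frac{18715}{72}$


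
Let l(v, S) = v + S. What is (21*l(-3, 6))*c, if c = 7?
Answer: 441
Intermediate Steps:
l(v, S) = S + v
(21*l(-3, 6))*c = (21*(6 - 3))*7 = (21*3)*7 = 63*7 = 441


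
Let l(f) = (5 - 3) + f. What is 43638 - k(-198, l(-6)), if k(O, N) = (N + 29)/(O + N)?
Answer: 8814901/202 ≈ 43638.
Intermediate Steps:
l(f) = 2 + f
k(O, N) = (29 + N)/(N + O)
43638 - k(-198, l(-6)) = 43638 - (29 + (2 - 6))/((2 - 6) - 198) = 43638 - (29 - 4)/(-4 - 198) = 43638 - 25/(-202) = 43638 - (-1)*25/202 = 43638 - 1*(-25/202) = 43638 + 25/202 = 8814901/202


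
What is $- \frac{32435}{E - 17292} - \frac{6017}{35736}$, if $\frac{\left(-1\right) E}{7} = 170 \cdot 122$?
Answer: $\frac{5671973}{181440606} \approx 0.031261$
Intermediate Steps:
$E = -145180$ ($E = - 7 \cdot 170 \cdot 122 = \left(-7\right) 20740 = -145180$)
$- \frac{32435}{E - 17292} - \frac{6017}{35736} = - \frac{32435}{-145180 - 17292} - \frac{6017}{35736} = - \frac{32435}{-162472} - \frac{6017}{35736} = \left(-32435\right) \left(- \frac{1}{162472}\right) - \frac{6017}{35736} = \frac{32435}{162472} - \frac{6017}{35736} = \frac{5671973}{181440606}$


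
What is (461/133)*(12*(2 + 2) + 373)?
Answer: 194081/133 ≈ 1459.3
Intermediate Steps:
(461/133)*(12*(2 + 2) + 373) = (461*(1/133))*(12*4 + 373) = 461*(48 + 373)/133 = (461/133)*421 = 194081/133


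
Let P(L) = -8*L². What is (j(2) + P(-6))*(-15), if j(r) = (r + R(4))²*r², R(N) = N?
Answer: 2160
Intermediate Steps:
j(r) = r²*(4 + r)² (j(r) = (r + 4)²*r² = (4 + r)²*r² = r²*(4 + r)²)
(j(2) + P(-6))*(-15) = (2²*(4 + 2)² - 8*(-6)²)*(-15) = (4*6² - 8*36)*(-15) = (4*36 - 288)*(-15) = (144 - 288)*(-15) = -144*(-15) = 2160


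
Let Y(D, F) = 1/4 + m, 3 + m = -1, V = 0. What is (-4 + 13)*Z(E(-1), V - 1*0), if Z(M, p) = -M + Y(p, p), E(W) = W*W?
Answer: -171/4 ≈ -42.750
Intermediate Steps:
E(W) = W**2
m = -4 (m = -3 - 1 = -4)
Y(D, F) = -15/4 (Y(D, F) = 1/4 - 4 = -15/4)
Z(M, p) = -15/4 - M (Z(M, p) = -M - 15/4 = -15/4 - M)
(-4 + 13)*Z(E(-1), V - 1*0) = (-4 + 13)*(-15/4 - 1*(-1)**2) = 9*(-15/4 - 1*1) = 9*(-15/4 - 1) = 9*(-19/4) = -171/4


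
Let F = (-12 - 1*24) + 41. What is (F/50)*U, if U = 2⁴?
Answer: 8/5 ≈ 1.6000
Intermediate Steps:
U = 16
F = 5 (F = (-12 - 24) + 41 = -36 + 41 = 5)
(F/50)*U = (5/50)*16 = (5*(1/50))*16 = (⅒)*16 = 8/5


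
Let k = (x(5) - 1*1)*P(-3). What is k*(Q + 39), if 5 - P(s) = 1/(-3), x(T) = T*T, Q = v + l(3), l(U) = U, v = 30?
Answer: 9216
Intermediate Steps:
Q = 33 (Q = 30 + 3 = 33)
x(T) = T²
P(s) = 16/3 (P(s) = 5 - 1/(-3) = 5 - 1*(-⅓) = 5 + ⅓ = 16/3)
k = 128 (k = (5² - 1*1)*(16/3) = (25 - 1)*(16/3) = 24*(16/3) = 128)
k*(Q + 39) = 128*(33 + 39) = 128*72 = 9216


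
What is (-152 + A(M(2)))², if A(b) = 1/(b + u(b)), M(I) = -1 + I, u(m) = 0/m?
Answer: 22801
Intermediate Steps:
u(m) = 0
A(b) = 1/b (A(b) = 1/(b + 0) = 1/b)
(-152 + A(M(2)))² = (-152 + 1/(-1 + 2))² = (-152 + 1/1)² = (-152 + 1)² = (-151)² = 22801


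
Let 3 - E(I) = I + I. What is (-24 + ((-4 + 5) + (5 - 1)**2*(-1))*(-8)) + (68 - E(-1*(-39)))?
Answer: 239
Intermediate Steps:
E(I) = 3 - 2*I (E(I) = 3 - (I + I) = 3 - 2*I)
(-24 + ((-4 + 5) + (5 - 1)**2*(-1))*(-8)) + (68 - E(-1*(-39))) = (-24 + ((-4 + 5) + (5 - 1)**2*(-1))*(-8)) + (68 - (3 - (-2)*(-39))) = (-24 + (1 + 4**2*(-1))*(-8)) + (68 - (3 - 2*39)) = (-24 + (1 + 16*(-1))*(-8)) + (68 - (3 - 78)) = (-24 + (1 - 16)*(-8)) + (68 - 1*(-75)) = (-24 - 15*(-8)) + (68 + 75) = (-24 + 120) + 143 = 96 + 143 = 239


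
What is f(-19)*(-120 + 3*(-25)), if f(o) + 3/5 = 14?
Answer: -2613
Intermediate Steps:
f(o) = 67/5 (f(o) = -⅗ + 14 = 67/5)
f(-19)*(-120 + 3*(-25)) = 67*(-120 + 3*(-25))/5 = 67*(-120 - 75)/5 = (67/5)*(-195) = -2613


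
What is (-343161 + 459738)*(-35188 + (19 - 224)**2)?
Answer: 797036949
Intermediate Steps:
(-343161 + 459738)*(-35188 + (19 - 224)**2) = 116577*(-35188 + (-205)**2) = 116577*(-35188 + 42025) = 116577*6837 = 797036949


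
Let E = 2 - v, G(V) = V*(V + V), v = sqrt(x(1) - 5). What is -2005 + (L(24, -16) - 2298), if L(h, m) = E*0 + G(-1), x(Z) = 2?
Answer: -4301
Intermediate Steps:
v = I*sqrt(3) (v = sqrt(2 - 5) = sqrt(-3) = I*sqrt(3) ≈ 1.732*I)
G(V) = 2*V**2 (G(V) = V*(2*V) = 2*V**2)
E = 2 - I*sqrt(3) ≈ 2.0 - 1.732*I
L(h, m) = 2 (L(h, m) = (2 - I*sqrt(3))*0 + 2*(-1)**2 = 0 + 2*1 = 0 + 2 = 2)
-2005 + (L(24, -16) - 2298) = -2005 + (2 - 2298) = -2005 - 2296 = -4301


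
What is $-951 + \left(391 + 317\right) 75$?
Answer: $52149$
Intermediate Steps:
$-951 + \left(391 + 317\right) 75 = -951 + 708 \cdot 75 = -951 + 53100 = 52149$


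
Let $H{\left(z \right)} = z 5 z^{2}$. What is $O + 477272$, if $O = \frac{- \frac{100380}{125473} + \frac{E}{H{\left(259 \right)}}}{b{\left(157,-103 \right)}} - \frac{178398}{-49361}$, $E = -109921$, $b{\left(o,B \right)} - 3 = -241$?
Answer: $\frac{8730752825573837803792759}{18292895143108011790} \approx 4.7728 \cdot 10^{5}$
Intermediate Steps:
$b{\left(o,B \right)} = -238$ ($b{\left(o,B \right)} = 3 - 241 = -238$)
$H{\left(z \right)} = 5 z^{3}$ ($H{\left(z \right)} = 5 z z^{2} = 5 z^{3}$)
$O = \frac{66174832390800755879}{18292895143108011790}$ ($O = \frac{- \frac{100380}{125473} - \frac{109921}{5 \cdot 259^{3}}}{-238} - \frac{178398}{-49361} = \left(\left(-100380\right) \frac{1}{125473} - \frac{109921}{5 \cdot 17373979}\right) \left(- \frac{1}{238}\right) - - \frac{178398}{49361} = \left(- \frac{100380}{125473} - \frac{109921}{86869895}\right) \left(- \frac{1}{238}\right) + \frac{178398}{49361} = \left(- \frac{100380}{125473} - \frac{15703}{12409985}\right) \left(- \frac{1}{238}\right) + \frac{178398}{49361} = \left(- \frac{1247684596819}{1557118047905}\right) \left(- \frac{1}{238}\right) + \frac{178398}{49361} = \frac{1247684596819}{370594095401390} + \frac{178398}{49361} = \frac{66174832390800755879}{18292895143108011790} \approx 3.6175$)
$O + 477272 = \frac{66174832390800755879}{18292895143108011790} + 477272 = \frac{8730752825573837803792759}{18292895143108011790}$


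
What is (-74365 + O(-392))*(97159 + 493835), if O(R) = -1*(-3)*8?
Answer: -43935084954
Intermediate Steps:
O(R) = 24 (O(R) = 3*8 = 24)
(-74365 + O(-392))*(97159 + 493835) = (-74365 + 24)*(97159 + 493835) = -74341*590994 = -43935084954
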